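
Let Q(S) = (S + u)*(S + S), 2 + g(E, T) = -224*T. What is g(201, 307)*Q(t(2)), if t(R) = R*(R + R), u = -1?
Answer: -7702240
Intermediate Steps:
g(E, T) = -2 - 224*T
t(R) = 2*R**2 (t(R) = R*(2*R) = 2*R**2)
Q(S) = 2*S*(-1 + S) (Q(S) = (S - 1)*(S + S) = (-1 + S)*(2*S) = 2*S*(-1 + S))
g(201, 307)*Q(t(2)) = (-2 - 224*307)*(2*(2*2**2)*(-1 + 2*2**2)) = (-2 - 68768)*(2*(2*4)*(-1 + 2*4)) = -137540*8*(-1 + 8) = -137540*8*7 = -68770*112 = -7702240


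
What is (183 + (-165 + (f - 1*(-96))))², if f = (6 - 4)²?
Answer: 13924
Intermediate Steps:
f = 4 (f = 2² = 4)
(183 + (-165 + (f - 1*(-96))))² = (183 + (-165 + (4 - 1*(-96))))² = (183 + (-165 + (4 + 96)))² = (183 + (-165 + 100))² = (183 - 65)² = 118² = 13924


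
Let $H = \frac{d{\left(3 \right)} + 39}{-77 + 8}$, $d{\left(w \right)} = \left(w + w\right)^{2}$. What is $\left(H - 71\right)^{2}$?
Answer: $\frac{2748964}{529} \approx 5196.5$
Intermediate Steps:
$d{\left(w \right)} = 4 w^{2}$ ($d{\left(w \right)} = \left(2 w\right)^{2} = 4 w^{2}$)
$H = - \frac{25}{23}$ ($H = \frac{4 \cdot 3^{2} + 39}{-77 + 8} = \frac{4 \cdot 9 + 39}{-69} = \left(36 + 39\right) \left(- \frac{1}{69}\right) = 75 \left(- \frac{1}{69}\right) = - \frac{25}{23} \approx -1.087$)
$\left(H - 71\right)^{2} = \left(- \frac{25}{23} - 71\right)^{2} = \left(- \frac{1658}{23}\right)^{2} = \frac{2748964}{529}$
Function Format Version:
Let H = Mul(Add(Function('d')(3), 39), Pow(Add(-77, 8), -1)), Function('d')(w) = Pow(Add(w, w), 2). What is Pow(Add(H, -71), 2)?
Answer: Rational(2748964, 529) ≈ 5196.5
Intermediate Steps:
Function('d')(w) = Mul(4, Pow(w, 2)) (Function('d')(w) = Pow(Mul(2, w), 2) = Mul(4, Pow(w, 2)))
H = Rational(-25, 23) (H = Mul(Add(Mul(4, Pow(3, 2)), 39), Pow(Add(-77, 8), -1)) = Mul(Add(Mul(4, 9), 39), Pow(-69, -1)) = Mul(Add(36, 39), Rational(-1, 69)) = Mul(75, Rational(-1, 69)) = Rational(-25, 23) ≈ -1.0870)
Pow(Add(H, -71), 2) = Pow(Add(Rational(-25, 23), -71), 2) = Pow(Rational(-1658, 23), 2) = Rational(2748964, 529)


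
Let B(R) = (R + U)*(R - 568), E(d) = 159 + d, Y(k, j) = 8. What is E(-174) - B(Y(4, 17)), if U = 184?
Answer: 107505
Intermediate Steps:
B(R) = (-568 + R)*(184 + R) (B(R) = (R + 184)*(R - 568) = (184 + R)*(-568 + R) = (-568 + R)*(184 + R))
E(-174) - B(Y(4, 17)) = (159 - 174) - (-104512 + 8² - 384*8) = -15 - (-104512 + 64 - 3072) = -15 - 1*(-107520) = -15 + 107520 = 107505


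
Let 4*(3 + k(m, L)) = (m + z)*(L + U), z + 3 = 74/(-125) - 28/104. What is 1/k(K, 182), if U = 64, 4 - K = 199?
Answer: -6500/79514277 ≈ -8.1746e-5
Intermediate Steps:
K = -195 (K = 4 - 1*199 = 4 - 199 = -195)
z = -12549/3250 (z = -3 + (74/(-125) - 28/104) = -3 + (74*(-1/125) - 28*1/104) = -3 + (-74/125 - 7/26) = -3 - 2799/3250 = -12549/3250 ≈ -3.8612)
k(m, L) = -3 + (64 + L)*(-12549/3250 + m)/4 (k(m, L) = -3 + ((m - 12549/3250)*(L + 64))/4 = -3 + ((-12549/3250 + m)*(64 + L))/4 = -3 + ((64 + L)*(-12549/3250 + m))/4 = -3 + (64 + L)*(-12549/3250 + m)/4)
1/k(K, 182) = 1/(-105267/1625 + 16*(-195) - 12549/13000*182 + (1/4)*182*(-195)) = 1/(-105267/1625 - 3120 - 87843/500 - 17745/2) = 1/(-79514277/6500) = -6500/79514277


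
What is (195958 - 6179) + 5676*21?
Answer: 308975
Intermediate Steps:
(195958 - 6179) + 5676*21 = 189779 + 119196 = 308975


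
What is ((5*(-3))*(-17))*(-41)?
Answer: -10455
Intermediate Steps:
((5*(-3))*(-17))*(-41) = -15*(-17)*(-41) = 255*(-41) = -10455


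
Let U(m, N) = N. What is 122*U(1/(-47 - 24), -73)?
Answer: -8906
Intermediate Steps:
122*U(1/(-47 - 24), -73) = 122*(-73) = -8906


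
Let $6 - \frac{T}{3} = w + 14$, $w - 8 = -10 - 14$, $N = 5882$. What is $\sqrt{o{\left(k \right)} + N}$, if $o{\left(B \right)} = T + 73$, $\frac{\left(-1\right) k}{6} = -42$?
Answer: $\sqrt{5979} \approx 77.324$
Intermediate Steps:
$k = 252$ ($k = \left(-6\right) \left(-42\right) = 252$)
$w = -16$ ($w = 8 - 24 = -16$)
$T = 24$ ($T = 18 - 3 \left(-16 + 14\right) = 18 - -6 = 18 + 6 = 24$)
$o{\left(B \right)} = 97$ ($o{\left(B \right)} = 24 + 73 = 97$)
$\sqrt{o{\left(k \right)} + N} = \sqrt{97 + 5882} = \sqrt{5979}$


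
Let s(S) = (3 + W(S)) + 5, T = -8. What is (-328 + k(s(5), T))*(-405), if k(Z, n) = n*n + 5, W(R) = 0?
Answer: 104895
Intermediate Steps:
s(S) = 8 (s(S) = (3 + 0) + 5 = 3 + 5 = 8)
k(Z, n) = 5 + n² (k(Z, n) = n² + 5 = 5 + n²)
(-328 + k(s(5), T))*(-405) = (-328 + (5 + (-8)²))*(-405) = (-328 + (5 + 64))*(-405) = (-328 + 69)*(-405) = -259*(-405) = 104895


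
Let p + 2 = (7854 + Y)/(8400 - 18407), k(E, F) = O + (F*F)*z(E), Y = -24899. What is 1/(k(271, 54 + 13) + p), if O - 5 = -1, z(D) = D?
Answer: 10007/12173742692 ≈ 8.2201e-7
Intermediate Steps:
O = 4 (O = 5 - 1 = 4)
k(E, F) = 4 + E*F² (k(E, F) = 4 + (F*F)*E = 4 + F²*E = 4 + E*F²)
p = -2969/10007 (p = -2 + (7854 - 24899)/(8400 - 18407) = -2 - 17045/(-10007) = -2 - 17045*(-1/10007) = -2 + 17045/10007 = -2969/10007 ≈ -0.29669)
1/(k(271, 54 + 13) + p) = 1/((4 + 271*(54 + 13)²) - 2969/10007) = 1/((4 + 271*67²) - 2969/10007) = 1/((4 + 271*4489) - 2969/10007) = 1/((4 + 1216519) - 2969/10007) = 1/(1216523 - 2969/10007) = 1/(12173742692/10007) = 10007/12173742692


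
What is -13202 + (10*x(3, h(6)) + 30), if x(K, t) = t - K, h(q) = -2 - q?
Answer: -13282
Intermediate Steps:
-13202 + (10*x(3, h(6)) + 30) = -13202 + (10*((-2 - 1*6) - 1*3) + 30) = -13202 + (10*((-2 - 6) - 3) + 30) = -13202 + (10*(-8 - 3) + 30) = -13202 + (10*(-11) + 30) = -13202 + (-110 + 30) = -13202 - 80 = -13282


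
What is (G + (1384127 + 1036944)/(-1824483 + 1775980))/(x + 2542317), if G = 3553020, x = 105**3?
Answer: 172329707989/179458286826 ≈ 0.96028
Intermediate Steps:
x = 1157625
(G + (1384127 + 1036944)/(-1824483 + 1775980))/(x + 2542317) = (3553020 + (1384127 + 1036944)/(-1824483 + 1775980))/(1157625 + 2542317) = (3553020 + 2421071/(-48503))/3699942 = (3553020 + 2421071*(-1/48503))*(1/3699942) = (3553020 - 2421071/48503)*(1/3699942) = (172329707989/48503)*(1/3699942) = 172329707989/179458286826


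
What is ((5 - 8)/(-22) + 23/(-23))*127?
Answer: -2413/22 ≈ -109.68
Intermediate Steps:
((5 - 8)/(-22) + 23/(-23))*127 = (-3*(-1/22) + 23*(-1/23))*127 = (3/22 - 1)*127 = -19/22*127 = -2413/22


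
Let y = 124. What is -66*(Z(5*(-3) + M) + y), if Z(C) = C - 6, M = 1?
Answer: -6864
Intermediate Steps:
Z(C) = -6 + C
-66*(Z(5*(-3) + M) + y) = -66*((-6 + (5*(-3) + 1)) + 124) = -66*((-6 + (-15 + 1)) + 124) = -66*((-6 - 14) + 124) = -66*(-20 + 124) = -66*104 = -6864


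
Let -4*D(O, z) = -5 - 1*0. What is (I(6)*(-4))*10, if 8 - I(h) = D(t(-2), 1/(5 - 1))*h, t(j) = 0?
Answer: -20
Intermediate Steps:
D(O, z) = 5/4 (D(O, z) = -(-5 - 1*0)/4 = -(-5 + 0)/4 = -¼*(-5) = 5/4)
I(h) = 8 - 5*h/4
(I(6)*(-4))*10 = ((8 - 5/4*6)*(-4))*10 = ((8 - 15/2)*(-4))*10 = ((½)*(-4))*10 = -2*10 = -20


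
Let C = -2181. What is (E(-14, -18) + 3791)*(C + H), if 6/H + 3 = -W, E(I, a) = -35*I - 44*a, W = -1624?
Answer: -17935058835/1621 ≈ -1.1064e+7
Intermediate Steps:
E(I, a) = -44*a - 35*I
H = 6/1621 (H = 6/(-3 - 1*(-1624)) = 6/(-3 + 1624) = 6/1621 ≈ 0.0037014)
(E(-14, -18) + 3791)*(C + H) = ((-44*(-18) - 35*(-14)) + 3791)*(-2181 + 6/1621) = ((792 + 490) + 3791)*(-3535395/1621) = (1282 + 3791)*(-3535395/1621) = 5073*(-3535395/1621) = -17935058835/1621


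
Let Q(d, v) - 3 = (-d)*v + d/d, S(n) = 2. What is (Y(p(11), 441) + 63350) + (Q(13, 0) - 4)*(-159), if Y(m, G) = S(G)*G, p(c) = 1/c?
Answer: 64232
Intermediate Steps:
Y(m, G) = 2*G
Q(d, v) = 4 - d*v (Q(d, v) = 3 + ((-d)*v + d/d) = 3 + (-d*v + 1) = 3 + (1 - d*v) = 4 - d*v)
(Y(p(11), 441) + 63350) + (Q(13, 0) - 4)*(-159) = (2*441 + 63350) + ((4 - 1*13*0) - 4)*(-159) = (882 + 63350) + ((4 + 0) - 4)*(-159) = 64232 + (4 - 4)*(-159) = 64232 + 0*(-159) = 64232 + 0 = 64232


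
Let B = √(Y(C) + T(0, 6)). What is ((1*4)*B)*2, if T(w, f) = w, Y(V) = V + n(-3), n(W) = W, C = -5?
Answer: 16*I*√2 ≈ 22.627*I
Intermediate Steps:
Y(V) = -3 + V (Y(V) = V - 3 = -3 + V)
B = 2*I*√2 (B = √((-3 - 5) + 0) = √(-8 + 0) = √(-8) = 2*I*√2 ≈ 2.8284*I)
((1*4)*B)*2 = ((1*4)*(2*I*√2))*2 = (4*(2*I*√2))*2 = (8*I*√2)*2 = 16*I*√2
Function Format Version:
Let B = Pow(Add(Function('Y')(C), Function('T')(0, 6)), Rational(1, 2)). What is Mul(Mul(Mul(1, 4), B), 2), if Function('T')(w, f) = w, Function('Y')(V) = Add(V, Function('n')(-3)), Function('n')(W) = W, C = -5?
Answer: Mul(16, I, Pow(2, Rational(1, 2))) ≈ Mul(22.627, I)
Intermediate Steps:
Function('Y')(V) = Add(-3, V) (Function('Y')(V) = Add(V, -3) = Add(-3, V))
B = Mul(2, I, Pow(2, Rational(1, 2))) (B = Pow(Add(Add(-3, -5), 0), Rational(1, 2)) = Pow(Add(-8, 0), Rational(1, 2)) = Pow(-8, Rational(1, 2)) = Mul(2, I, Pow(2, Rational(1, 2))) ≈ Mul(2.8284, I))
Mul(Mul(Mul(1, 4), B), 2) = Mul(Mul(Mul(1, 4), Mul(2, I, Pow(2, Rational(1, 2)))), 2) = Mul(Mul(4, Mul(2, I, Pow(2, Rational(1, 2)))), 2) = Mul(Mul(8, I, Pow(2, Rational(1, 2))), 2) = Mul(16, I, Pow(2, Rational(1, 2)))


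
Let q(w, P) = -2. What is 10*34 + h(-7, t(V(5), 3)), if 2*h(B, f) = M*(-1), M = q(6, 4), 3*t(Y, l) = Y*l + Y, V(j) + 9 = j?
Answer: 341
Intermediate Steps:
V(j) = -9 + j
t(Y, l) = Y/3 + Y*l/3 (t(Y, l) = (Y*l + Y)/3 = (Y + Y*l)/3 = Y/3 + Y*l/3)
M = -2
h(B, f) = 1 (h(B, f) = (-2*(-1))/2 = (½)*2 = 1)
10*34 + h(-7, t(V(5), 3)) = 10*34 + 1 = 340 + 1 = 341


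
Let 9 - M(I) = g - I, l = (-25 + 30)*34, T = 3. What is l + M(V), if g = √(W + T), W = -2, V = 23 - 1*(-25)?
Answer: 226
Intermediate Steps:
V = 48 (V = 23 + 25 = 48)
l = 170 (l = 5*34 = 170)
g = 1 (g = √(-2 + 3) = √1 = 1)
M(I) = 8 + I (M(I) = 9 - (1 - I) = 9 + (-1 + I) = 8 + I)
l + M(V) = 170 + (8 + 48) = 170 + 56 = 226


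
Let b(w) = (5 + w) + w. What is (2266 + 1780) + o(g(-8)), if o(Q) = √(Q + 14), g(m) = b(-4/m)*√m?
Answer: 4046 + √(14 + 12*I*√2) ≈ 4050.2 + 2.0*I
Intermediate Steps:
b(w) = 5 + 2*w
g(m) = √m*(5 - 8/m) (g(m) = (5 + 2*(-4/m))*√m = (5 - 8/m)*√m = √m*(5 - 8/m))
o(Q) = √(14 + Q)
(2266 + 1780) + o(g(-8)) = (2266 + 1780) + √(14 + (-8 + 5*(-8))/√(-8)) = 4046 + √(14 + (-I*√2/4)*(-8 - 40)) = 4046 + √(14 - I*√2/4*(-48)) = 4046 + √(14 + 12*I*√2)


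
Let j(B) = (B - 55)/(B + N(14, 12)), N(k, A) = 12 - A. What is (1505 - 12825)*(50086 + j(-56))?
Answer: -3968971705/7 ≈ -5.6700e+8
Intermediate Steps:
j(B) = (-55 + B)/B (j(B) = (B - 55)/(B + (12 - 1*12)) = (-55 + B)/(B + (12 - 12)) = (-55 + B)/(B + 0) = (-55 + B)/B)
(1505 - 12825)*(50086 + j(-56)) = (1505 - 12825)*(50086 + (-55 - 56)/(-56)) = -11320*(50086 - 1/56*(-111)) = -11320*(50086 + 111/56) = -11320*2804927/56 = -3968971705/7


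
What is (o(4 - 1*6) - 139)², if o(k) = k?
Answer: 19881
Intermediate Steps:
(o(4 - 1*6) - 139)² = ((4 - 1*6) - 139)² = ((4 - 6) - 139)² = (-2 - 139)² = (-141)² = 19881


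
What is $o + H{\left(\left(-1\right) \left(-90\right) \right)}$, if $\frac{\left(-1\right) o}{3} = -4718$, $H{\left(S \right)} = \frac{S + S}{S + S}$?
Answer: $14155$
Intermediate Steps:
$H{\left(S \right)} = 1$ ($H{\left(S \right)} = \frac{2 S}{2 S} = 2 S \frac{1}{2 S} = 1$)
$o = 14154$ ($o = \left(-3\right) \left(-4718\right) = 14154$)
$o + H{\left(\left(-1\right) \left(-90\right) \right)} = 14154 + 1 = 14155$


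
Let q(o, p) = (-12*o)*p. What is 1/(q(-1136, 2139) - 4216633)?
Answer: 1/24942215 ≈ 4.0093e-8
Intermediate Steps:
q(o, p) = -12*o*p
1/(q(-1136, 2139) - 4216633) = 1/(-12*(-1136)*2139 - 4216633) = 1/(29158848 - 4216633) = 1/24942215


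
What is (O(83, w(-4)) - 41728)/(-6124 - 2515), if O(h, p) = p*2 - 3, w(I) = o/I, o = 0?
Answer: 41731/8639 ≈ 4.8305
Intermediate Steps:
w(I) = 0 (w(I) = 0/I = 0)
O(h, p) = -3 + 2*p (O(h, p) = 2*p - 3 = -3 + 2*p)
(O(83, w(-4)) - 41728)/(-6124 - 2515) = ((-3 + 2*0) - 41728)/(-6124 - 2515) = ((-3 + 0) - 41728)/(-8639) = (-3 - 41728)*(-1/8639) = -41731*(-1/8639) = 41731/8639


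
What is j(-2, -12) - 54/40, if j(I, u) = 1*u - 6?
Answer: -387/20 ≈ -19.350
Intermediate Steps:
j(I, u) = -6 + u (j(I, u) = u - 6 = -6 + u)
j(-2, -12) - 54/40 = (-6 - 12) - 54/40 = -18 - 54*1/40 = -18 - 27/20 = -387/20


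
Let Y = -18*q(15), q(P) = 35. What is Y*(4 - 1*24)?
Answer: 12600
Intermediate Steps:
Y = -630 (Y = -18*35 = -630)
Y*(4 - 1*24) = -630*(4 - 1*24) = -630*(4 - 24) = -630*(-20) = 12600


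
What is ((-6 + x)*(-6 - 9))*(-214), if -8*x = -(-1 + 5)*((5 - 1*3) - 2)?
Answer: -19260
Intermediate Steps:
x = 0 (x = -(-1)*(-1 + 5)*((5 - 1*3) - 2)/8 = -(-1)*4*((5 - 3) - 2)/8 = -(-1)*4*(2 - 2)/8 = -(-1)*4*0/8 = -(-1)*0/8 = -1/8*0 = 0)
((-6 + x)*(-6 - 9))*(-214) = ((-6 + 0)*(-6 - 9))*(-214) = -6*(-15)*(-214) = 90*(-214) = -19260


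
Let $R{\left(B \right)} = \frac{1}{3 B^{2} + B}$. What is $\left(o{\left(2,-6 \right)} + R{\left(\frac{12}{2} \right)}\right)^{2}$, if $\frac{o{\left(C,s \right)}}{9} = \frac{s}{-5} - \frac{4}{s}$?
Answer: $\frac{91795561}{324900} \approx 282.53$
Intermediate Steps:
$R{\left(B \right)} = \frac{1}{B + 3 B^{2}}$
$o{\left(C,s \right)} = - \frac{36}{s} - \frac{9 s}{5}$ ($o{\left(C,s \right)} = 9 \left(\frac{s}{-5} - \frac{4}{s}\right) = 9 \left(s \left(- \frac{1}{5}\right) - \frac{4}{s}\right) = 9 \left(- \frac{s}{5} - \frac{4}{s}\right) = 9 \left(- \frac{4}{s} - \frac{s}{5}\right) = - \frac{36}{s} - \frac{9 s}{5}$)
$\left(o{\left(2,-6 \right)} + R{\left(\frac{12}{2} \right)}\right)^{2} = \left(\left(- \frac{36}{-6} - - \frac{54}{5}\right) + \frac{1}{\frac{12}{2} \left(1 + 3 \cdot \frac{12}{2}\right)}\right)^{2} = \left(\left(\left(-36\right) \left(- \frac{1}{6}\right) + \frac{54}{5}\right) + \frac{1}{12 \cdot \frac{1}{2} \left(1 + 3 \cdot 12 \cdot \frac{1}{2}\right)}\right)^{2} = \left(\left(6 + \frac{54}{5}\right) + \frac{1}{6 \left(1 + 3 \cdot 6\right)}\right)^{2} = \left(\frac{84}{5} + \frac{1}{6 \left(1 + 18\right)}\right)^{2} = \left(\frac{84}{5} + \frac{1}{6 \cdot 19}\right)^{2} = \left(\frac{84}{5} + \frac{1}{6} \cdot \frac{1}{19}\right)^{2} = \left(\frac{84}{5} + \frac{1}{114}\right)^{2} = \left(\frac{9581}{570}\right)^{2} = \frac{91795561}{324900}$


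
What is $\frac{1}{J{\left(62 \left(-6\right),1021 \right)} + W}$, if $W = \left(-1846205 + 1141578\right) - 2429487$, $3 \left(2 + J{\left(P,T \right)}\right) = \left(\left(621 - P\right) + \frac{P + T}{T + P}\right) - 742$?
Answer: $- \frac{1}{3134032} \approx -3.1908 \cdot 10^{-7}$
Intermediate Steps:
$J{\left(P,T \right)} = -42 - \frac{P}{3}$ ($J{\left(P,T \right)} = -2 + \frac{\left(\left(621 - P\right) + \frac{P + T}{T + P}\right) - 742}{3} = -2 + \frac{\left(\left(621 - P\right) + \frac{P + T}{P + T}\right) - 742}{3} = -2 + \frac{\left(\left(621 - P\right) + 1\right) - 742}{3} = -2 + \frac{\left(622 - P\right) - 742}{3} = -2 + \frac{-120 - P}{3} = -2 - \left(40 + \frac{P}{3}\right) = -42 - \frac{P}{3}$)
$W = -3134114$ ($W = -704627 - 2429487 = -3134114$)
$\frac{1}{J{\left(62 \left(-6\right),1021 \right)} + W} = \frac{1}{\left(-42 - \frac{62 \left(-6\right)}{3}\right) - 3134114} = \frac{1}{\left(-42 - -124\right) - 3134114} = \frac{1}{\left(-42 + 124\right) - 3134114} = \frac{1}{82 - 3134114} = \frac{1}{-3134032} = - \frac{1}{3134032}$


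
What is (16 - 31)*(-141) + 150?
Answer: 2265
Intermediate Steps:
(16 - 31)*(-141) + 150 = -15*(-141) + 150 = 2115 + 150 = 2265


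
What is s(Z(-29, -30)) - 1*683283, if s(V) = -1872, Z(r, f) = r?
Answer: -685155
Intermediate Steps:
s(Z(-29, -30)) - 1*683283 = -1872 - 1*683283 = -1872 - 683283 = -685155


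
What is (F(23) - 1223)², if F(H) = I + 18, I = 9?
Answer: 1430416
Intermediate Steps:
F(H) = 27 (F(H) = 9 + 18 = 27)
(F(23) - 1223)² = (27 - 1223)² = (-1196)² = 1430416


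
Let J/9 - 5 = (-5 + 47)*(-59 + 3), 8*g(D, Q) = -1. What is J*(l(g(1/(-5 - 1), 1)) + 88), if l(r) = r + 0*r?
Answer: -14849469/8 ≈ -1.8562e+6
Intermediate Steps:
g(D, Q) = -⅛ (g(D, Q) = (⅛)*(-1) = -⅛)
l(r) = r (l(r) = r + 0 = r)
J = -21123 (J = 45 + 9*((-5 + 47)*(-59 + 3)) = 45 + 9*(42*(-56)) = 45 + 9*(-2352) = 45 - 21168 = -21123)
J*(l(g(1/(-5 - 1), 1)) + 88) = -21123*(-⅛ + 88) = -21123*703/8 = -14849469/8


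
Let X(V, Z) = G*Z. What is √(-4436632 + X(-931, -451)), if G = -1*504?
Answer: 4*I*√263083 ≈ 2051.7*I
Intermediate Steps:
G = -504
X(V, Z) = -504*Z
√(-4436632 + X(-931, -451)) = √(-4436632 - 504*(-451)) = √(-4436632 + 227304) = √(-4209328) = 4*I*√263083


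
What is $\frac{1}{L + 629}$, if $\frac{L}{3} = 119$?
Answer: $\frac{1}{986} \approx 0.0010142$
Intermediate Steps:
$L = 357$ ($L = 3 \cdot 119 = 357$)
$\frac{1}{L + 629} = \frac{1}{357 + 629} = \frac{1}{986}$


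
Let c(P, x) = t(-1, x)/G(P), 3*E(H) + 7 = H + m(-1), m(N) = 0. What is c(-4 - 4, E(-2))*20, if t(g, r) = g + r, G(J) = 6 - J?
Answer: -40/7 ≈ -5.7143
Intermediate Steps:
E(H) = -7/3 + H/3 (E(H) = -7/3 + (H + 0)/3 = -7/3 + H/3)
c(P, x) = (-1 + x)/(6 - P)
c(-4 - 4, E(-2))*20 = ((1 - (-7/3 + (⅓)*(-2)))/(-6 + (-4 - 4)))*20 = ((1 - (-7/3 - ⅔))/(-6 - 8))*20 = ((1 - 1*(-3))/(-14))*20 = -(1 + 3)/14*20 = -1/14*4*20 = -2/7*20 = -40/7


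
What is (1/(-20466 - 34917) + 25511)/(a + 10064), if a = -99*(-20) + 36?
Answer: 88304732/41814165 ≈ 2.1118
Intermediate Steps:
a = 2016 (a = 1980 + 36 = 2016)
(1/(-20466 - 34917) + 25511)/(a + 10064) = (1/(-20466 - 34917) + 25511)/(2016 + 10064) = (1/(-55383) + 25511)/12080 = (-1/55383 + 25511)*(1/12080) = (1412875712/55383)*(1/12080) = 88304732/41814165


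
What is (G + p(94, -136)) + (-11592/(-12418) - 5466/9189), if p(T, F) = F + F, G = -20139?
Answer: -55453338041/2716881 ≈ -20411.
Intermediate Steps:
p(T, F) = 2*F
(G + p(94, -136)) + (-11592/(-12418) - 5466/9189) = (-20139 + 2*(-136)) + (-11592/(-12418) - 5466/9189) = (-20139 - 272) + (-11592*(-1/12418) - 5466*1/9189) = -20411 + (828/887 - 1822/3063) = -20411 + 920050/2716881 = -55453338041/2716881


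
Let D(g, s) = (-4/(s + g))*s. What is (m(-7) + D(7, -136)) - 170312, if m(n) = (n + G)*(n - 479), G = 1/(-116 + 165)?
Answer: -1055127460/6321 ≈ -1.6692e+5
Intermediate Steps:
G = 1/49 ≈ 0.020408
m(n) = (-479 + n)*(1/49 + n) (m(n) = (n + 1/49)*(n - 479) = (1/49 + n)*(-479 + n) = (-479 + n)*(1/49 + n))
D(g, s) = -4*s/(g + s) (D(g, s) = (-4/(g + s))*s = -4*s/(g + s))
(m(-7) + D(7, -136)) - 170312 = ((-479/49 + (-7)**2 - 23470/49*(-7)) - 4*(-136)/(7 - 136)) - 170312 = ((-479/49 + 49 + 23470/7) - 4*(-136)/(-129)) - 170312 = (166212/49 - 4*(-136)*(-1/129)) - 170312 = (166212/49 - 544/129) - 170312 = 21414692/6321 - 170312 = -1055127460/6321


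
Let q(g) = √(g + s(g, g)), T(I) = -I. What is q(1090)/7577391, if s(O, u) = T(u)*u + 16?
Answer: I*√1186994/7577391 ≈ 0.00014378*I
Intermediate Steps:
s(O, u) = 16 - u² (s(O, u) = (-u)*u + 16 = -u² + 16 = 16 - u²)
q(g) = √(16 + g - g²) (q(g) = √(g + (16 - g²)) = √(16 + g - g²))
q(1090)/7577391 = √(16 + 1090 - 1*1090²)/7577391 = √(16 + 1090 - 1*1188100)*(1/7577391) = √(16 + 1090 - 1188100)*(1/7577391) = √(-1186994)*(1/7577391) = (I*√1186994)*(1/7577391) = I*√1186994/7577391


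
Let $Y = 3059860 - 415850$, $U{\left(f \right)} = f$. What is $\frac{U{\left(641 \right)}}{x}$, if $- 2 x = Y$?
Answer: $- \frac{641}{1322005} \approx -0.00048487$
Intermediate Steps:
$Y = 2644010$
$x = -1322005$ ($x = \left(- \frac{1}{2}\right) 2644010 = -1322005$)
$\frac{U{\left(641 \right)}}{x} = \frac{641}{-1322005} = 641 \left(- \frac{1}{1322005}\right) = - \frac{641}{1322005}$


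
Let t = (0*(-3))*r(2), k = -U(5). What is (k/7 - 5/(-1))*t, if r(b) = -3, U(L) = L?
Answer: 0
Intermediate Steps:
k = -5 (k = -1*5 = -5)
t = 0 (t = (0*(-3))*(-3) = 0*(-3) = 0)
(k/7 - 5/(-1))*t = (-5/7 - 5/(-1))*0 = (-5*⅐ - 5*(-1))*0 = (-5/7 + 5)*0 = (30/7)*0 = 0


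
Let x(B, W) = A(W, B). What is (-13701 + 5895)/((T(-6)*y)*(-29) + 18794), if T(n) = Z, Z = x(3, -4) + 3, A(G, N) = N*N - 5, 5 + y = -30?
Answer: -2602/8633 ≈ -0.30140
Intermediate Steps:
y = -35 (y = -5 - 30 = -35)
A(G, N) = -5 + N² (A(G, N) = N² - 5 = -5 + N²)
x(B, W) = -5 + B²
Z = 7 (Z = (-5 + 3²) + 3 = (-5 + 9) + 3 = 4 + 3 = 7)
T(n) = 7
(-13701 + 5895)/((T(-6)*y)*(-29) + 18794) = (-13701 + 5895)/((7*(-35))*(-29) + 18794) = -7806/(-245*(-29) + 18794) = -7806/(7105 + 18794) = -7806/25899 = -7806*1/25899 = -2602/8633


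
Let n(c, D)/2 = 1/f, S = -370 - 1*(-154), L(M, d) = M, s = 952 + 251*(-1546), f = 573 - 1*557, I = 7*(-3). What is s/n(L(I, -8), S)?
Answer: -3096752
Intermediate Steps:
I = -21
f = 16 (f = 573 - 557 = 16)
s = -387094 (s = 952 - 388046 = -387094)
S = -216 (S = -370 + 154 = -216)
n(c, D) = ⅛ (n(c, D) = 2/16 = 2*(1/16) = ⅛)
s/n(L(I, -8), S) = -387094/⅛ = -387094*8 = -3096752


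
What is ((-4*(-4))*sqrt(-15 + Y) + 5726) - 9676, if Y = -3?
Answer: -3950 + 48*I*sqrt(2) ≈ -3950.0 + 67.882*I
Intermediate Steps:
((-4*(-4))*sqrt(-15 + Y) + 5726) - 9676 = ((-4*(-4))*sqrt(-15 - 3) + 5726) - 9676 = (16*sqrt(-18) + 5726) - 9676 = (16*(3*I*sqrt(2)) + 5726) - 9676 = (48*I*sqrt(2) + 5726) - 9676 = (5726 + 48*I*sqrt(2)) - 9676 = -3950 + 48*I*sqrt(2)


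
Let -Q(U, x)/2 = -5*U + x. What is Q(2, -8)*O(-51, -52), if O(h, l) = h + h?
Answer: -3672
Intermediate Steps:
O(h, l) = 2*h
Q(U, x) = -2*x + 10*U (Q(U, x) = -2*(-5*U + x) = -2*(x - 5*U) = -2*x + 10*U)
Q(2, -8)*O(-51, -52) = (-2*(-8) + 10*2)*(2*(-51)) = (16 + 20)*(-102) = 36*(-102) = -3672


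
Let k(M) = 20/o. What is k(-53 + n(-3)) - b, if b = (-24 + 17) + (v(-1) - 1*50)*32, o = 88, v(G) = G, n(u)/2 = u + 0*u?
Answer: 36063/22 ≈ 1639.2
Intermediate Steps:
n(u) = 2*u (n(u) = 2*(u + 0*u) = 2*(u + 0) = 2*u)
k(M) = 5/22 (k(M) = 20/88 = 20*(1/88) = 5/22)
b = -1639 (b = (-24 + 17) + (-1 - 1*50)*32 = -7 + (-1 - 50)*32 = -7 - 51*32 = -7 - 1632 = -1639)
k(-53 + n(-3)) - b = 5/22 - 1*(-1639) = 5/22 + 1639 = 36063/22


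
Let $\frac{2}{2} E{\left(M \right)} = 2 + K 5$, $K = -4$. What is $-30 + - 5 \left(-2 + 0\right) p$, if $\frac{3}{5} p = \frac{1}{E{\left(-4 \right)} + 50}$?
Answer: $- \frac{1415}{48} \approx -29.479$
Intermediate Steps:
$E{\left(M \right)} = -18$ ($E{\left(M \right)} = 2 - 20 = -18$)
$p = \frac{5}{96}$ ($p = \frac{5}{3 \left(-18 + 50\right)} = \frac{5}{3 \cdot 32} = \frac{5}{3} \cdot \frac{1}{32} = \frac{5}{96} \approx 0.052083$)
$-30 + - 5 \left(-2 + 0\right) p = -30 + - 5 \left(-2 + 0\right) \frac{5}{96} = -30 + \left(-5\right) \left(-2\right) \frac{5}{96} = -30 + 10 \cdot \frac{5}{96} = -30 + \frac{25}{48} = - \frac{1415}{48}$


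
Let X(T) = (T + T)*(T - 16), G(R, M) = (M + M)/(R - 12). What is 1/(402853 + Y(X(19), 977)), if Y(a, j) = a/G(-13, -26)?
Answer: 26/10475603 ≈ 2.4820e-6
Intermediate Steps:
G(R, M) = 2*M/(-12 + R) (G(R, M) = (2*M)/(-12 + R) = 2*M/(-12 + R))
X(T) = 2*T*(-16 + T) (X(T) = (2*T)*(-16 + T) = 2*T*(-16 + T))
Y(a, j) = 25*a/52 (Y(a, j) = a/((2*(-26)/(-12 - 13))) = a/((2*(-26)/(-25))) = a/((2*(-26)*(-1/25))) = a/(52/25) = a*(25/52) = 25*a/52)
1/(402853 + Y(X(19), 977)) = 1/(402853 + 25*(2*19*(-16 + 19))/52) = 1/(402853 + 25*(2*19*3)/52) = 1/(402853 + (25/52)*114) = 1/(402853 + 1425/26) = 1/(10475603/26) = 26/10475603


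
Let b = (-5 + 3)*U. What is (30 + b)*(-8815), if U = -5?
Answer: -352600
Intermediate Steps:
b = 10 (b = (-5 + 3)*(-5) = -2*(-5) = 10)
(30 + b)*(-8815) = (30 + 10)*(-8815) = 40*(-8815) = -352600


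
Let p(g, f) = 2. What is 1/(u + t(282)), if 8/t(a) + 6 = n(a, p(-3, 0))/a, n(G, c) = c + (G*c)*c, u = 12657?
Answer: 281/3555489 ≈ 7.9033e-5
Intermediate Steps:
n(G, c) = c + G*c²
t(a) = 8/(-6 + (2 + 4*a)/a) (t(a) = 8/(-6 + (2*(1 + a*2))/a) = 8/(-6 + (2*(1 + 2*a))/a) = 8/(-6 + (2 + 4*a)/a))
1/(u + t(282)) = 1/(12657 - 4*282/(-1 + 282)) = 1/(12657 - 4*282/281) = 1/(12657 - 4*282*1/281) = 1/(12657 - 1128/281) = 1/(3555489/281) = 281/3555489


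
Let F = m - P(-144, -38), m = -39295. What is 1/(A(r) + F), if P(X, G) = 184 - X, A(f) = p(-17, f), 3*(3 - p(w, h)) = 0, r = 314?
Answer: -1/39620 ≈ -2.5240e-5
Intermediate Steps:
p(w, h) = 3 (p(w, h) = 3 - ⅓*0 = 3 + 0 = 3)
A(f) = 3
F = -39623 (F = -39295 - (184 - 1*(-144)) = -39295 - (184 + 144) = -39295 - 1*328 = -39295 - 328 = -39623)
1/(A(r) + F) = 1/(3 - 39623) = 1/(-39620) = -1/39620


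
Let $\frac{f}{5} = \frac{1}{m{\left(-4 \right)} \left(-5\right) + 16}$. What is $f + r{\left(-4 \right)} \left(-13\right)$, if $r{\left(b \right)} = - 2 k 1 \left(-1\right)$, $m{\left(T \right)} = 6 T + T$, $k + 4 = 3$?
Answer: $\frac{4061}{156} \approx 26.032$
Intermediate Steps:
$k = -1$ ($k = -4 + 3 = -1$)
$m{\left(T \right)} = 7 T$
$r{\left(b \right)} = -2$ ($r{\left(b \right)} = - 2 \left(\left(-1\right) 1\right) \left(-1\right) = \left(-2\right) \left(-1\right) \left(-1\right) = 2 \left(-1\right) = -2$)
$f = \frac{5}{156}$ ($f = \frac{5}{7 \left(-4\right) \left(-5\right) + 16} = \frac{5}{\left(-28\right) \left(-5\right) + 16} = \frac{5}{140 + 16} = \frac{5}{156} \approx 0.032051$)
$f + r{\left(-4 \right)} \left(-13\right) = \frac{5}{156} - -26 = \frac{5}{156} + 26 = \frac{4061}{156}$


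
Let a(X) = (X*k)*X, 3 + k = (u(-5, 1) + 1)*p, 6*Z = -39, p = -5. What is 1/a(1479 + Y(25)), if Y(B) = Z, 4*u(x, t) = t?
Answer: -16/320901925 ≈ -4.9859e-8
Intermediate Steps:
u(x, t) = t/4
Z = -13/2 (Z = (⅙)*(-39) = -13/2 ≈ -6.5000)
Y(B) = -13/2
k = -37/4 (k = -3 + ((¼)*1 + 1)*(-5) = -3 + (¼ + 1)*(-5) = -3 + (5/4)*(-5) = -3 - 25/4 = -37/4 ≈ -9.2500)
a(X) = -37*X²/4 (a(X) = (X*(-37/4))*X = (-37*X/4)*X = -37*X²/4)
1/a(1479 + Y(25)) = 1/(-37*(1479 - 13/2)²/4) = 1/(-37*(2945/2)²/4) = 1/(-37/4*8673025/4) = 1/(-320901925/16) = -16/320901925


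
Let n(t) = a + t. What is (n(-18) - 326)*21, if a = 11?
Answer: -6993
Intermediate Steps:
n(t) = 11 + t
(n(-18) - 326)*21 = ((11 - 18) - 326)*21 = (-7 - 326)*21 = -333*21 = -6993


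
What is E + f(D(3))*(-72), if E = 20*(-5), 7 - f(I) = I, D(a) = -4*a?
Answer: -1468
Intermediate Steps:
f(I) = 7 - I
E = -100
E + f(D(3))*(-72) = -100 + (7 - (-4)*3)*(-72) = -100 + (7 - 1*(-12))*(-72) = -100 + (7 + 12)*(-72) = -100 + 19*(-72) = -100 - 1368 = -1468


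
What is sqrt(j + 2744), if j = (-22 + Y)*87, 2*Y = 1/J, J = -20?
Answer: sqrt(331130)/20 ≈ 28.772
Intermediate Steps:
Y = -1/40 (Y = (1/2)/(-20) = (1/2)*(-1/20) = -1/40 ≈ -0.025000)
j = -76647/40 (j = (-22 - 1/40)*87 = -881/40*87 = -76647/40 ≈ -1916.2)
sqrt(j + 2744) = sqrt(-76647/40 + 2744) = sqrt(33113/40) = sqrt(331130)/20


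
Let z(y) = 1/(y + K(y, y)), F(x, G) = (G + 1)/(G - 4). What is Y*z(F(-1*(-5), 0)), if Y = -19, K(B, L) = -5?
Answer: 76/21 ≈ 3.6190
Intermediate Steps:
F(x, G) = (1 + G)/(-4 + G)
z(y) = 1/(-5 + y) (z(y) = 1/(y - 5) = 1/(-5 + y))
Y*z(F(-1*(-5), 0)) = -19/(-5 + (1 + 0)/(-4 + 0)) = -19/(-5 + 1/(-4)) = -19/(-5 - ¼*1) = -19/(-5 - ¼) = -19/(-21/4) = -19*(-4/21) = 76/21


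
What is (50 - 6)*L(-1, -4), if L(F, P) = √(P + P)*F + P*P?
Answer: 704 - 88*I*√2 ≈ 704.0 - 124.45*I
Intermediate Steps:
L(F, P) = P² + F*√2*√P (L(F, P) = √(2*P)*F + P² = (√2*√P)*F + P² = F*√2*√P + P² = P² + F*√2*√P)
(50 - 6)*L(-1, -4) = (50 - 6)*((-4)² - √2*√(-4)) = 44*(16 - √2*2*I) = 44*(16 - 2*I*√2) = 704 - 88*I*√2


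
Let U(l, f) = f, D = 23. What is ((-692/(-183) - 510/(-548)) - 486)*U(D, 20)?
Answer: -241327390/25071 ≈ -9625.8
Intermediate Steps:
((-692/(-183) - 510/(-548)) - 486)*U(D, 20) = ((-692/(-183) - 510/(-548)) - 486)*20 = ((-692*(-1/183) - 510*(-1/548)) - 486)*20 = ((692/183 + 255/274) - 486)*20 = (236273/50142 - 486)*20 = -24132739/50142*20 = -241327390/25071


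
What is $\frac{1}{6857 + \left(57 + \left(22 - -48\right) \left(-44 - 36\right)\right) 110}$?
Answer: $- \frac{1}{602873} \approx -1.6587 \cdot 10^{-6}$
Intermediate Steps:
$\frac{1}{6857 + \left(57 + \left(22 - -48\right) \left(-44 - 36\right)\right) 110} = \frac{1}{6857 + \left(57 + \left(22 + 48\right) \left(-80\right)\right) 110} = \frac{1}{6857 + \left(57 + 70 \left(-80\right)\right) 110} = \frac{1}{6857 + \left(57 - 5600\right) 110} = \frac{1}{6857 - 609730} = \frac{1}{-602873} = - \frac{1}{602873}$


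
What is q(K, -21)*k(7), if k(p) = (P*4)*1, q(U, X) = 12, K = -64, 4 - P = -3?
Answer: 336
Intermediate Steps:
P = 7 (P = 4 - 1*(-3) = 4 + 3 = 7)
k(p) = 28 (k(p) = (7*4)*1 = 28*1 = 28)
q(K, -21)*k(7) = 12*28 = 336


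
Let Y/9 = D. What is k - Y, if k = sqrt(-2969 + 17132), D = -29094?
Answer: 261846 + sqrt(14163) ≈ 2.6197e+5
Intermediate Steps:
Y = -261846 (Y = 9*(-29094) = -261846)
k = sqrt(14163) ≈ 119.01
k - Y = sqrt(14163) - 1*(-261846) = sqrt(14163) + 261846 = 261846 + sqrt(14163)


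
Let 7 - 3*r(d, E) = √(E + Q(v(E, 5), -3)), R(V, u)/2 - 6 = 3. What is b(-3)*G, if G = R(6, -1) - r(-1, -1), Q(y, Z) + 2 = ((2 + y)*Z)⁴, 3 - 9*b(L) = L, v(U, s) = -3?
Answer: 94/9 + 2*√78/9 ≈ 12.407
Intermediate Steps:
b(L) = ⅓ - L/9
R(V, u) = 18 (R(V, u) = 12 + 2*3 = 12 + 6 = 18)
Q(y, Z) = -2 + Z⁴*(2 + y)⁴ (Q(y, Z) = -2 + ((2 + y)*Z)⁴ = -2 + (Z*(2 + y))⁴ = -2 + Z⁴*(2 + y)⁴)
r(d, E) = 7/3 - √(79 + E)/3 (r(d, E) = 7/3 - √(E + (-2 + (-3)⁴*(2 - 3)⁴))/3 = 7/3 - √(E + (-2 + 81*(-1)⁴))/3 = 7/3 - √(E + (-2 + 81*1))/3 = 7/3 - √(E + (-2 + 81))/3 = 7/3 - √(E + 79)/3 = 7/3 - √(79 + E)/3)
G = 47/3 + √78/3 (G = 18 - (7/3 - √(79 - 1)/3) = 18 - (7/3 - √78/3) = 18 + (-7/3 + √78/3) = 47/3 + √78/3 ≈ 18.611)
b(-3)*G = (⅓ - ⅑*(-3))*(47/3 + √78/3) = (⅓ + ⅓)*(47/3 + √78/3) = 2*(47/3 + √78/3)/3 = 94/9 + 2*√78/9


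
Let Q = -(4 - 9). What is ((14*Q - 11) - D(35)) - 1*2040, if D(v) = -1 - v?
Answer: -1945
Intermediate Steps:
Q = 5 (Q = -1*(-5) = 5)
((14*Q - 11) - D(35)) - 1*2040 = ((14*5 - 11) - (-1 - 1*35)) - 1*2040 = ((70 - 11) - (-1 - 35)) - 2040 = (59 - 1*(-36)) - 2040 = (59 + 36) - 2040 = 95 - 2040 = -1945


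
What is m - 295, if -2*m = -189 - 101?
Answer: -150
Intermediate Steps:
m = 145 (m = -(-189 - 101)/2 = -½*(-290) = 145)
m - 295 = 145 - 295 = -150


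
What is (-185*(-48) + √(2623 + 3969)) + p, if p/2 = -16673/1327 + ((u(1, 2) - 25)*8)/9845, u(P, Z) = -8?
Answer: 10516556834/1187665 + 8*√103 ≈ 8936.0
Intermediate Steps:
p = -29908366/1187665 (p = 2*(-16673/1327 + ((-8 - 25)*8)/9845) = 2*(-16673*1/1327 - 33*8*(1/9845)) = 2*(-16673/1327 - 264*1/9845) = 2*(-16673/1327 - 24/895) = 2*(-14954183/1187665) = -29908366/1187665 ≈ -25.182)
(-185*(-48) + √(2623 + 3969)) + p = (-185*(-48) + √(2623 + 3969)) - 29908366/1187665 = (8880 + √6592) - 29908366/1187665 = (8880 + 8*√103) - 29908366/1187665 = 10516556834/1187665 + 8*√103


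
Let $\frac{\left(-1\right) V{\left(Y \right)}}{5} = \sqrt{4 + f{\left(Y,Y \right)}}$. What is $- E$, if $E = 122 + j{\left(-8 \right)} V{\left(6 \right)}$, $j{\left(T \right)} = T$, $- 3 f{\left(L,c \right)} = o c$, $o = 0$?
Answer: $-202$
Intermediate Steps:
$f{\left(L,c \right)} = 0$ ($f{\left(L,c \right)} = - \frac{0 c}{3} = \left(- \frac{1}{3}\right) 0 = 0$)
$V{\left(Y \right)} = -10$ ($V{\left(Y \right)} = - 5 \sqrt{4 + 0} = - 5 \sqrt{4} = \left(-5\right) 2 = -10$)
$E = 202$ ($E = 122 - -80 = 122 + 80 = 202$)
$- E = \left(-1\right) 202 = -202$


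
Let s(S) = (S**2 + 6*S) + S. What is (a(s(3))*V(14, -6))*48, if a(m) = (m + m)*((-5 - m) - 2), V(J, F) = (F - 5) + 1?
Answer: 1065600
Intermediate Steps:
s(S) = S**2 + 7*S
V(J, F) = -4 + F (V(J, F) = (-5 + F) + 1 = -4 + F)
a(m) = 2*m*(-7 - m) (a(m) = (2*m)*(-7 - m) = 2*m*(-7 - m))
(a(s(3))*V(14, -6))*48 = ((-2*3*(7 + 3)*(7 + 3*(7 + 3)))*(-4 - 6))*48 = (-2*3*10*(7 + 3*10)*(-10))*48 = (-2*30*(7 + 30)*(-10))*48 = (-2*30*37*(-10))*48 = -2220*(-10)*48 = 22200*48 = 1065600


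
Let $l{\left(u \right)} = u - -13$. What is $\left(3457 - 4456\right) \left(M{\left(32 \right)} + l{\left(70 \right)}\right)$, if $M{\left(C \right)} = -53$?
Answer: $-29970$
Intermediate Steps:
$l{\left(u \right)} = 13 + u$ ($l{\left(u \right)} = u + 13 = 13 + u$)
$\left(3457 - 4456\right) \left(M{\left(32 \right)} + l{\left(70 \right)}\right) = \left(3457 - 4456\right) \left(-53 + \left(13 + 70\right)\right) = - 999 \left(-53 + 83\right) = \left(-999\right) 30 = -29970$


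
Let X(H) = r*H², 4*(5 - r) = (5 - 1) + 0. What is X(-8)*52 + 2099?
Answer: 15411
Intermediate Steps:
r = 4 (r = 5 - ((5 - 1) + 0)/4 = 5 - (4 + 0)/4 = 5 - ¼*4 = 5 - 1 = 4)
X(H) = 4*H²
X(-8)*52 + 2099 = (4*(-8)²)*52 + 2099 = (4*64)*52 + 2099 = 256*52 + 2099 = 13312 + 2099 = 15411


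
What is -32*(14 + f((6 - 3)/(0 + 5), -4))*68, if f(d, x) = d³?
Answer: -3866752/125 ≈ -30934.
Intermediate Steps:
-32*(14 + f((6 - 3)/(0 + 5), -4))*68 = -32*(14 + ((6 - 3)/(0 + 5))³)*68 = -32*(14 + (3/5)³)*68 = -32*(14 + (3*(⅕))³)*68 = -32*(14 + (⅗)³)*68 = -32*(14 + 27/125)*68 = -32*1777/125*68 = -56864/125*68 = -3866752/125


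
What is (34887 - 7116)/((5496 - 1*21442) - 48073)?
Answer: -27771/64019 ≈ -0.43379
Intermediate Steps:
(34887 - 7116)/((5496 - 1*21442) - 48073) = 27771/((5496 - 21442) - 48073) = 27771/(-15946 - 48073) = 27771/(-64019) = 27771*(-1/64019) = -27771/64019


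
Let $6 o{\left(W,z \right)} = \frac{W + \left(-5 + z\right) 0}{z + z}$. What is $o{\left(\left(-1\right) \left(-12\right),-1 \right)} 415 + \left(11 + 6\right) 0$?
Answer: $-415$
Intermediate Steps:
$o{\left(W,z \right)} = \frac{W}{12 z}$ ($o{\left(W,z \right)} = \frac{\left(W + \left(-5 + z\right) 0\right) \frac{1}{z + z}}{6} = \frac{\left(W + 0\right) \frac{1}{2 z}}{6} = \frac{W \frac{1}{2 z}}{6} = \frac{\frac{1}{2} W \frac{1}{z}}{6} = \frac{W}{12 z}$)
$o{\left(\left(-1\right) \left(-12\right),-1 \right)} 415 + \left(11 + 6\right) 0 = \frac{\left(-1\right) \left(-12\right)}{12 \left(-1\right)} 415 + \left(11 + 6\right) 0 = \frac{1}{12} \cdot 12 \left(-1\right) 415 + 17 \cdot 0 = \left(-1\right) 415 + 0 = -415 + 0 = -415$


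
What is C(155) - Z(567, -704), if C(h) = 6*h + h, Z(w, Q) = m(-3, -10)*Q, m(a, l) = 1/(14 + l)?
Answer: 1261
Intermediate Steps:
Z(w, Q) = Q/4 (Z(w, Q) = Q/(14 - 10) = Q/4)
C(h) = 7*h
C(155) - Z(567, -704) = 7*155 - (-704)/4 = 1085 - 1*(-176) = 1085 + 176 = 1261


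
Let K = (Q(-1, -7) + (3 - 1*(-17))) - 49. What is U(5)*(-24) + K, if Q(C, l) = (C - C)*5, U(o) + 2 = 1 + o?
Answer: -125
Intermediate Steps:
U(o) = -1 + o (U(o) = -2 + (1 + o) = -1 + o)
Q(C, l) = 0 (Q(C, l) = 0*5 = 0)
K = -29 (K = (0 + (3 - 1*(-17))) - 49 = (0 + (3 + 17)) - 49 = (0 + 20) - 49 = 20 - 49 = -29)
U(5)*(-24) + K = (-1 + 5)*(-24) - 29 = 4*(-24) - 29 = -96 - 29 = -125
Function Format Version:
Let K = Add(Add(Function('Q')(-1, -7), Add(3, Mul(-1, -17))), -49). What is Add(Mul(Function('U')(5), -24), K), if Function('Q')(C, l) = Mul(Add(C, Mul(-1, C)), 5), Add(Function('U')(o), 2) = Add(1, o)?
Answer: -125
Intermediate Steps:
Function('U')(o) = Add(-1, o) (Function('U')(o) = Add(-2, Add(1, o)) = Add(-1, o))
Function('Q')(C, l) = 0 (Function('Q')(C, l) = Mul(0, 5) = 0)
K = -29 (K = Add(Add(0, Add(3, Mul(-1, -17))), -49) = Add(Add(0, Add(3, 17)), -49) = Add(Add(0, 20), -49) = Add(20, -49) = -29)
Add(Mul(Function('U')(5), -24), K) = Add(Mul(Add(-1, 5), -24), -29) = Add(Mul(4, -24), -29) = Add(-96, -29) = -125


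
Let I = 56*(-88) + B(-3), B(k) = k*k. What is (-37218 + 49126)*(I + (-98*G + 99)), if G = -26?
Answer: -27054976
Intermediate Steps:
B(k) = k²
I = -4919 (I = 56*(-88) + (-3)² = -4928 + 9 = -4919)
(-37218 + 49126)*(I + (-98*G + 99)) = (-37218 + 49126)*(-4919 + (-98*(-26) + 99)) = 11908*(-4919 + (2548 + 99)) = 11908*(-4919 + 2647) = 11908*(-2272) = -27054976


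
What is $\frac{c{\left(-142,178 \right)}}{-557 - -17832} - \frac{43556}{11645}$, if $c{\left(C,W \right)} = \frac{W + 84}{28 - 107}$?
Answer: $- \frac{11889002618}{3178444525} \approx -3.7405$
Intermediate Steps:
$c{\left(C,W \right)} = - \frac{84}{79} - \frac{W}{79}$ ($c{\left(C,W \right)} = \frac{84 + W}{-79} = \left(84 + W\right) \left(- \frac{1}{79}\right) = - \frac{84}{79} - \frac{W}{79}$)
$\frac{c{\left(-142,178 \right)}}{-557 - -17832} - \frac{43556}{11645} = \frac{- \frac{84}{79} - \frac{178}{79}}{-557 - -17832} - \frac{43556}{11645} = \frac{- \frac{84}{79} - \frac{178}{79}}{-557 + 17832} - \frac{43556}{11645} = - \frac{262}{79 \cdot 17275} - \frac{43556}{11645} = \left(- \frac{262}{79}\right) \frac{1}{17275} - \frac{43556}{11645} = - \frac{262}{1364725} - \frac{43556}{11645} = - \frac{11889002618}{3178444525}$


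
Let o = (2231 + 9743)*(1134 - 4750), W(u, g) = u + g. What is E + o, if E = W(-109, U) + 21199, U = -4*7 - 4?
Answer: -43276926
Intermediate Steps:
U = -32 (U = -28 - 4 = -32)
W(u, g) = g + u
E = 21058 (E = (-32 - 109) + 21199 = -141 + 21199 = 21058)
o = -43297984 (o = 11974*(-3616) = -43297984)
E + o = 21058 - 43297984 = -43276926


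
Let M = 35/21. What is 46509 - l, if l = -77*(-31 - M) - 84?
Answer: 132233/3 ≈ 44078.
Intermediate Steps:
M = 5/3 (M = 35*(1/21) = 5/3 ≈ 1.6667)
l = 7294/3 (l = -77*(-31 - 1*5/3) - 84 = -77*(-31 - 5/3) - 84 = -77*(-98/3) - 84 = 7546/3 - 84 = 7294/3 ≈ 2431.3)
46509 - l = 46509 - 1*7294/3 = 46509 - 7294/3 = 132233/3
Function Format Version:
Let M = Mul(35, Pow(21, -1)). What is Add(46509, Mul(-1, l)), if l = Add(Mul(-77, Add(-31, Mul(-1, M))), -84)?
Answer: Rational(132233, 3) ≈ 44078.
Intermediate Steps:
M = Rational(5, 3) (M = Mul(35, Rational(1, 21)) = Rational(5, 3) ≈ 1.6667)
l = Rational(7294, 3) (l = Add(Mul(-77, Add(-31, Mul(-1, Rational(5, 3)))), -84) = Add(Mul(-77, Add(-31, Rational(-5, 3))), -84) = Add(Mul(-77, Rational(-98, 3)), -84) = Add(Rational(7546, 3), -84) = Rational(7294, 3) ≈ 2431.3)
Add(46509, Mul(-1, l)) = Add(46509, Mul(-1, Rational(7294, 3))) = Add(46509, Rational(-7294, 3)) = Rational(132233, 3)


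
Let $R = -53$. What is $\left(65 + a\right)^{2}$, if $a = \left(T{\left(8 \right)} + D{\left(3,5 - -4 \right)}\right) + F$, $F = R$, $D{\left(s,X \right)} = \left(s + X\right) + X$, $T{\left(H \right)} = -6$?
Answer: $729$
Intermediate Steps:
$D{\left(s,X \right)} = s + 2 X$ ($D{\left(s,X \right)} = \left(X + s\right) + X = s + 2 X$)
$F = -53$
$a = -38$ ($a = \left(-6 + \left(3 + 2 \left(5 - -4\right)\right)\right) - 53 = \left(-6 + \left(3 + 2 \left(5 + 4\right)\right)\right) - 53 = \left(-6 + \left(3 + 2 \cdot 9\right)\right) - 53 = \left(-6 + \left(3 + 18\right)\right) - 53 = \left(-6 + 21\right) - 53 = 15 - 53 = -38$)
$\left(65 + a\right)^{2} = \left(65 - 38\right)^{2} = 27^{2} = 729$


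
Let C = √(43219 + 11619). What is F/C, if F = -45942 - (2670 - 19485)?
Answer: -4161*√54838/7834 ≈ -124.38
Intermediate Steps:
F = -29127 (F = -45942 - 1*(-16815) = -45942 + 16815 = -29127)
C = √54838 ≈ 234.18
F/C = -29127*√54838/54838 = -4161*√54838/7834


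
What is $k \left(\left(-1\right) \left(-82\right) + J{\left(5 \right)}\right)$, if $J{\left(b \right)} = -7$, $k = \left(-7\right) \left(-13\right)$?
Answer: $6825$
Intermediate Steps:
$k = 91$
$k \left(\left(-1\right) \left(-82\right) + J{\left(5 \right)}\right) = 91 \left(\left(-1\right) \left(-82\right) - 7\right) = 91 \left(82 - 7\right) = 91 \cdot 75 = 6825$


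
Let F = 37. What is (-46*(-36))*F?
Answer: 61272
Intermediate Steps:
(-46*(-36))*F = -46*(-36)*37 = 1656*37 = 61272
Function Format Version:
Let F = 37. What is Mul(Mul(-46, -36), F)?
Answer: 61272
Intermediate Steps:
Mul(Mul(-46, -36), F) = Mul(Mul(-46, -36), 37) = Mul(1656, 37) = 61272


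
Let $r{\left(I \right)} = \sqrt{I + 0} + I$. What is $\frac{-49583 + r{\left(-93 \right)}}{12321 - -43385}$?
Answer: $- \frac{24838}{27853} + \frac{i \sqrt{93}}{55706} \approx -0.89175 + 0.00017312 i$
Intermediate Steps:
$r{\left(I \right)} = I + \sqrt{I}$ ($r{\left(I \right)} = \sqrt{I} + I = I + \sqrt{I}$)
$\frac{-49583 + r{\left(-93 \right)}}{12321 - -43385} = \frac{-49583 - \left(93 - \sqrt{-93}\right)}{12321 - -43385} = \frac{-49583 - \left(93 - i \sqrt{93}\right)}{12321 + 43385} = \frac{-49676 + i \sqrt{93}}{55706} = \left(-49676 + i \sqrt{93}\right) \frac{1}{55706} = - \frac{24838}{27853} + \frac{i \sqrt{93}}{55706}$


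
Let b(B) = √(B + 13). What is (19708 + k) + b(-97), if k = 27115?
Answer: 46823 + 2*I*√21 ≈ 46823.0 + 9.1651*I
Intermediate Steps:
b(B) = √(13 + B)
(19708 + k) + b(-97) = (19708 + 27115) + √(13 - 97) = 46823 + √(-84) = 46823 + 2*I*√21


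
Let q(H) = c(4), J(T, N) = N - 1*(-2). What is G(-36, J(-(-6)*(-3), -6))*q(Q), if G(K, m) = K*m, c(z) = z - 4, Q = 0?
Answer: 0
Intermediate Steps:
J(T, N) = 2 + N (J(T, N) = N + 2 = 2 + N)
c(z) = -4 + z
q(H) = 0 (q(H) = -4 + 4 = 0)
G(-36, J(-(-6)*(-3), -6))*q(Q) = -36*(2 - 6)*0 = -36*(-4)*0 = 144*0 = 0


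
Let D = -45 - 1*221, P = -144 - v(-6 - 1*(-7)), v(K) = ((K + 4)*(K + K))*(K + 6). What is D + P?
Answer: -480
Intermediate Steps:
v(K) = 2*K*(4 + K)*(6 + K) (v(K) = ((4 + K)*(2*K))*(6 + K) = (2*K*(4 + K))*(6 + K) = 2*K*(4 + K)*(6 + K))
P = -214 (P = -144 - 2*(-6 - 1*(-7))*(24 + (-6 - 1*(-7))**2 + 10*(-6 - 1*(-7))) = -144 - 2*(-6 + 7)*(24 + (-6 + 7)**2 + 10*(-6 + 7)) = -144 - 2*(24 + 1**2 + 10*1) = -144 - 2*(24 + 1 + 10) = -144 - 2*35 = -144 - 1*70 = -144 - 70 = -214)
D = -266 (D = -45 - 221 = -266)
D + P = -266 - 214 = -480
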